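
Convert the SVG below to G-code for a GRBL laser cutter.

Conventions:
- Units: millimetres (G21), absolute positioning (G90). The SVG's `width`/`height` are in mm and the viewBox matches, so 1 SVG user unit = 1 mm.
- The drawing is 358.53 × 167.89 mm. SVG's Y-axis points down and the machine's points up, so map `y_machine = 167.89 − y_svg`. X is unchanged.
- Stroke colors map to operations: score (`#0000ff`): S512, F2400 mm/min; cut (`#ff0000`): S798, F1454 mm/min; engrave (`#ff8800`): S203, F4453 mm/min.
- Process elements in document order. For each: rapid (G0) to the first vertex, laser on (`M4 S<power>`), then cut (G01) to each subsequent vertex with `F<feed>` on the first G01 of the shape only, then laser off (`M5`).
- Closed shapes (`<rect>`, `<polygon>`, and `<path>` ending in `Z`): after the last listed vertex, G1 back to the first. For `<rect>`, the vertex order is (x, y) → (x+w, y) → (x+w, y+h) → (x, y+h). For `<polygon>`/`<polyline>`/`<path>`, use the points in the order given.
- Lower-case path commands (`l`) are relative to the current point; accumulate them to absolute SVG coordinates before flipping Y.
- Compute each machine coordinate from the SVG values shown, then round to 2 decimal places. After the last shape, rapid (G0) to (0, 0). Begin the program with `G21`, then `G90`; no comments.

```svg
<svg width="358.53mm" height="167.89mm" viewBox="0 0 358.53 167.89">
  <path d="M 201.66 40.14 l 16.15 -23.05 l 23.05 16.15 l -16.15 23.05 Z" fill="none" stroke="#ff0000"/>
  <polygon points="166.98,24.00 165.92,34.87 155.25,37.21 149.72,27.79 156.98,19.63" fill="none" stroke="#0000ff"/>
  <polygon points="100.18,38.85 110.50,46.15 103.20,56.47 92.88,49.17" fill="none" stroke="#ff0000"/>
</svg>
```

G21
G90
G0 X201.66 Y127.75
M4 S798
G01 X217.81 Y150.80 F1454
G01 X240.86 Y134.65
G01 X224.71 Y111.60
G01 X201.66 Y127.75
M5
G0 X166.98 Y143.89
M4 S512
G01 X165.92 Y133.02 F2400
G01 X155.25 Y130.68
G01 X149.72 Y140.10
G01 X156.98 Y148.26
G01 X166.98 Y143.89
M5
G0 X100.18 Y129.04
M4 S798
G01 X110.50 Y121.74 F1454
G01 X103.20 Y111.42
G01 X92.88 Y118.72
G01 X100.18 Y129.04
M5
G0 X0.00 Y0.00

Since the viewBox matches the mm dimensions, user units are millimetres directly. The only transform is the Y-flip y_m = 167.89 − y_svg.

Shape 1 is a regular polygon drawn with `<path>`. Its stroke #ff0000 means cut at S798, F1454. After flipping Y the toolpath is (201.66,127.75) → (217.81,150.80) → (240.86,134.65) → (224.71,111.60) → (201.66,127.75), returning to the start.

Shape 2 is a regular polygon drawn with `<polygon>`. Its stroke #0000ff means score at S512, F2400. After flipping Y the toolpath is (166.98,143.89) → (165.92,133.02) → (155.25,130.68) → (149.72,140.10) → (156.98,148.26) → (166.98,143.89), returning to the start.

Shape 3 is a regular polygon drawn with `<polygon>`. Its stroke #ff0000 means cut at S798, F1454. After flipping Y the toolpath is (100.18,129.04) → (110.50,121.74) → (103.20,111.42) → (92.88,118.72) → (100.18,129.04), returning to the start.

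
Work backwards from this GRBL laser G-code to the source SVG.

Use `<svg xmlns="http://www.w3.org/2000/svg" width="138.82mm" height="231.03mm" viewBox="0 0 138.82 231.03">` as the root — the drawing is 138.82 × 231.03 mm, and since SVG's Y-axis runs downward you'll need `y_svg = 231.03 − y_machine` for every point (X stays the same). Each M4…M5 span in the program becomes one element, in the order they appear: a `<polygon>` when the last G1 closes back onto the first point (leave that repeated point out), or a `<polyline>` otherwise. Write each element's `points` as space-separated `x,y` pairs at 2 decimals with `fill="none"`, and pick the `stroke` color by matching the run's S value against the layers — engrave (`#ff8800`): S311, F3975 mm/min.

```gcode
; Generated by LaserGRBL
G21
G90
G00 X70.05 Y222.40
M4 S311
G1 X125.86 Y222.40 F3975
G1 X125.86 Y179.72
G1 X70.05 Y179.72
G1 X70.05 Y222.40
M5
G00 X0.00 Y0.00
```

<svg xmlns="http://www.w3.org/2000/svg" width="138.82mm" height="231.03mm" viewBox="0 0 138.82 231.03">
  <polygon points="70.05,8.63 125.86,8.63 125.86,51.31 70.05,51.31" fill="none" stroke="#ff8800"/>
</svg>

Each laser-on run becomes one SVG element. Flip Y back into SVG space with y_svg = 231.03 − y_machine. Every run uses S311, so all elements get stroke `#ff8800` (engrave).

Run 1: The run returns to its start, so emit a `<polygon>` with points (Y-flipped): 70.05,8.63 125.86,8.63 125.86,51.31 70.05,51.31.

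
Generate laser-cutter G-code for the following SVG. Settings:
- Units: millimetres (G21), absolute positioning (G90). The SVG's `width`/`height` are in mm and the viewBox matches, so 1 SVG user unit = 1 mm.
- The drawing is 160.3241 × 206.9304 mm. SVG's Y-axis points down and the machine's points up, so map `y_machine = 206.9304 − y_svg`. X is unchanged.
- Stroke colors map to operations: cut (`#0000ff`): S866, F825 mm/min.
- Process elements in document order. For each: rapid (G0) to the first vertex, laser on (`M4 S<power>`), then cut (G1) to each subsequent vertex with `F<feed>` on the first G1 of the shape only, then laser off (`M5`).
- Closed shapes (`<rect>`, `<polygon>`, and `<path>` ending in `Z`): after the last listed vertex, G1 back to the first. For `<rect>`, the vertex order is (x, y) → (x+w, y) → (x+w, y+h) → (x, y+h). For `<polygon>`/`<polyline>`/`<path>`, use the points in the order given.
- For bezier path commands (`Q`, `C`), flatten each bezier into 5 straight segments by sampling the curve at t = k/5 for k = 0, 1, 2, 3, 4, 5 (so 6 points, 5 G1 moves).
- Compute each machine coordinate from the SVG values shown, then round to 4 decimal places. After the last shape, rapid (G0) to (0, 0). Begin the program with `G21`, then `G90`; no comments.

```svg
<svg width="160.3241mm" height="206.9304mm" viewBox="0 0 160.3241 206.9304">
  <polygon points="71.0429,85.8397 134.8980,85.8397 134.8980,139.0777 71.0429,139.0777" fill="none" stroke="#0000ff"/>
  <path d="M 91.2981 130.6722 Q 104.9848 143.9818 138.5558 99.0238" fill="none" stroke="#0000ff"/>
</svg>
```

G21
G90
G0 X71.0429 Y121.0907
M4 S866
G1 X134.8980 Y121.0907 F825
G1 X134.8980 Y67.8527
G1 X71.0429 Y67.8527
G1 X71.0429 Y121.0907
M5
G0 X91.2981 Y76.2582
M4 S866
G1 X97.5682 Y73.2651 F825
G1 X105.4289 Y74.9333
G1 X114.8805 Y81.2630
G1 X125.9228 Y92.2541
G1 X138.5558 Y107.9066
M5
G0 X0.0000 Y0.0000

1 u = 1 mm; y_m = 206.9304 − y.

[1] `<polygon>` rectangle, #0000ff→cut S866 F825: (71.0429,121.0907) → (134.8980,121.0907) → (134.8980,67.8527) → (71.0429,67.8527) → (71.0429,121.0907) (closed)

[2] `<path>` quadratic bezier, #0000ff→cut S866 F825: (91.2981,76.2582) → (97.5682,73.2651) → (105.4289,74.9333) → (114.8805,81.2630) → (125.9228,92.2541) → (138.5558,107.9066)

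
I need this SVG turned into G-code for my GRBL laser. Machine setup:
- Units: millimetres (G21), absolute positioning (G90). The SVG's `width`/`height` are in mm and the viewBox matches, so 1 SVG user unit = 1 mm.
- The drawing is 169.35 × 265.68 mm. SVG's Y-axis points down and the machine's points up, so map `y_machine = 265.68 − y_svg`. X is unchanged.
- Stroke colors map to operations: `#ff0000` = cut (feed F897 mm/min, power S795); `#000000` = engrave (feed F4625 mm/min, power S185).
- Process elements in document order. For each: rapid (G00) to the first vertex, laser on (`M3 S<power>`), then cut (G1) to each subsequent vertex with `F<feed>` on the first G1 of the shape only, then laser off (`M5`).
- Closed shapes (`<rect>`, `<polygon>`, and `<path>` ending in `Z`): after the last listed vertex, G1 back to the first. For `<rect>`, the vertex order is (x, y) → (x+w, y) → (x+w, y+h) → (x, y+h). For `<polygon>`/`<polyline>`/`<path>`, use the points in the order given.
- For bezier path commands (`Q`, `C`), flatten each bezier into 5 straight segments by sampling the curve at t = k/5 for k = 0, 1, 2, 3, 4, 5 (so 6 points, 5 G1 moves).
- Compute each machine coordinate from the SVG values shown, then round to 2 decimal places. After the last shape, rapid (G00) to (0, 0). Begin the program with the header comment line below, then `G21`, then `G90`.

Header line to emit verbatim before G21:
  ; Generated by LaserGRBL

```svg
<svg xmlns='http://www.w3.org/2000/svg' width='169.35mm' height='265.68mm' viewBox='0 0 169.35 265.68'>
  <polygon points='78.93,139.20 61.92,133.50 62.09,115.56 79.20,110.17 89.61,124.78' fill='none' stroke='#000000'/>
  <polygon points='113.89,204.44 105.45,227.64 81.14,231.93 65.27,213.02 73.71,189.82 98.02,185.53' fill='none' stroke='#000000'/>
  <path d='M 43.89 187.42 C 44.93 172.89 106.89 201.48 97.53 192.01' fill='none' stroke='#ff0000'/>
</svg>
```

1 u = 1 mm; y_m = 265.68 − y.

[1] `<polygon>` regular polygon, #000000→engrave S185 F4625: (78.93,126.48) → (61.92,132.18) → (62.09,150.12) → (79.20,155.51) → (89.61,140.90) → (78.93,126.48) (closed)

[2] `<polygon>` regular polygon, #000000→engrave S185 F4625: (113.89,61.24) → (105.45,38.04) → (81.14,33.75) → (65.27,52.66) → (73.71,75.86) → (98.02,80.15) → (113.89,61.24) (closed)

[3] `<path>` cubic bezier, #ff0000→cut S795 F897: (43.89,78.26) → (50.77,82.45) → (65.92,80.19) → (82.99,75.38) → (95.65,71.91) → (97.53,73.67)

; Generated by LaserGRBL
G21
G90
G00 X78.93 Y126.48
M3 S185
G1 X61.92 Y132.18 F4625
G1 X62.09 Y150.12
G1 X79.20 Y155.51
G1 X89.61 Y140.90
G1 X78.93 Y126.48
M5
G00 X113.89 Y61.24
M3 S185
G1 X105.45 Y38.04 F4625
G1 X81.14 Y33.75
G1 X65.27 Y52.66
G1 X73.71 Y75.86
G1 X98.02 Y80.15
G1 X113.89 Y61.24
M5
G00 X43.89 Y78.26
M3 S795
G1 X50.77 Y82.45 F897
G1 X65.92 Y80.19
G1 X82.99 Y75.38
G1 X95.65 Y71.91
G1 X97.53 Y73.67
M5
G00 X0.00 Y0.00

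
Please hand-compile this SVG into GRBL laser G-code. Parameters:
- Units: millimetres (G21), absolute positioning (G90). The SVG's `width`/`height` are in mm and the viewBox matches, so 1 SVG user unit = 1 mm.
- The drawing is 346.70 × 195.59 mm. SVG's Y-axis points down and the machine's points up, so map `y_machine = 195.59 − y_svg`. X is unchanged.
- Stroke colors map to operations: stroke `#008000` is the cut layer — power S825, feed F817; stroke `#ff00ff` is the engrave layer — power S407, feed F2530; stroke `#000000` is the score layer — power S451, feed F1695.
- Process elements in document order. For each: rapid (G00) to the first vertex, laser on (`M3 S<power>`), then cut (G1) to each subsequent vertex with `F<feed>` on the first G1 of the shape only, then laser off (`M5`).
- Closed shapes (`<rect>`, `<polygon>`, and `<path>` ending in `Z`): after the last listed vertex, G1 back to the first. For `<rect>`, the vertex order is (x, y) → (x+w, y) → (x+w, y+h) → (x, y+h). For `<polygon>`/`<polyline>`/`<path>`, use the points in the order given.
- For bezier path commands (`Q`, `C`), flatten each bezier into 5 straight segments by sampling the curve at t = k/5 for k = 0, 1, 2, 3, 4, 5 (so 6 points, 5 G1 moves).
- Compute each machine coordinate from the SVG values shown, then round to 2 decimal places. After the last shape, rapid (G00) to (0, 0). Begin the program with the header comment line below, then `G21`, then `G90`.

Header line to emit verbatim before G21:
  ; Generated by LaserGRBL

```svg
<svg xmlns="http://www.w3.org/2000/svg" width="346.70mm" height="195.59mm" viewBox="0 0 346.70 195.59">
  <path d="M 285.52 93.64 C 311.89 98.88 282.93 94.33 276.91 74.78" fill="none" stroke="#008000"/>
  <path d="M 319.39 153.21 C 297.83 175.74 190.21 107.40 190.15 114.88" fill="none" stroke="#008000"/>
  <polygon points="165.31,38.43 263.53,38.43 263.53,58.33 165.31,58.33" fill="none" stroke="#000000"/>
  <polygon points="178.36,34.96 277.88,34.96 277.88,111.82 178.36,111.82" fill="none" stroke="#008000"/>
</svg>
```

1 u = 1 mm; y_m = 195.59 − y.

[1] `<path>` cubic bezier, #008000→cut S825 F817: (285.52,101.95) → (295.33,100.02) → (295.61,100.69) → (290.14,104.22) → (282.65,110.84) → (276.91,120.81)

[2] `<path>` cubic bezier, #008000→cut S825 F817: (319.39,42.38) → (297.68,38.43) → (264.60,48.29) → (229.46,63.96) → (201.54,77.43) → (190.15,80.71)

[3] `<polygon>` rectangle, #000000→score S451 F1695: (165.31,157.16) → (263.53,157.16) → (263.53,137.26) → (165.31,137.26) → (165.31,157.16) (closed)

[4] `<polygon>` rectangle, #008000→cut S825 F817: (178.36,160.63) → (277.88,160.63) → (277.88,83.77) → (178.36,83.77) → (178.36,160.63) (closed)

; Generated by LaserGRBL
G21
G90
G00 X285.52 Y101.95
M3 S825
G1 X295.33 Y100.02 F817
G1 X295.61 Y100.69
G1 X290.14 Y104.22
G1 X282.65 Y110.84
G1 X276.91 Y120.81
M5
G00 X319.39 Y42.38
M3 S825
G1 X297.68 Y38.43 F817
G1 X264.60 Y48.29
G1 X229.46 Y63.96
G1 X201.54 Y77.43
G1 X190.15 Y80.71
M5
G00 X165.31 Y157.16
M3 S451
G1 X263.53 Y157.16 F1695
G1 X263.53 Y137.26
G1 X165.31 Y137.26
G1 X165.31 Y157.16
M5
G00 X178.36 Y160.63
M3 S825
G1 X277.88 Y160.63 F817
G1 X277.88 Y83.77
G1 X178.36 Y83.77
G1 X178.36 Y160.63
M5
G00 X0.00 Y0.00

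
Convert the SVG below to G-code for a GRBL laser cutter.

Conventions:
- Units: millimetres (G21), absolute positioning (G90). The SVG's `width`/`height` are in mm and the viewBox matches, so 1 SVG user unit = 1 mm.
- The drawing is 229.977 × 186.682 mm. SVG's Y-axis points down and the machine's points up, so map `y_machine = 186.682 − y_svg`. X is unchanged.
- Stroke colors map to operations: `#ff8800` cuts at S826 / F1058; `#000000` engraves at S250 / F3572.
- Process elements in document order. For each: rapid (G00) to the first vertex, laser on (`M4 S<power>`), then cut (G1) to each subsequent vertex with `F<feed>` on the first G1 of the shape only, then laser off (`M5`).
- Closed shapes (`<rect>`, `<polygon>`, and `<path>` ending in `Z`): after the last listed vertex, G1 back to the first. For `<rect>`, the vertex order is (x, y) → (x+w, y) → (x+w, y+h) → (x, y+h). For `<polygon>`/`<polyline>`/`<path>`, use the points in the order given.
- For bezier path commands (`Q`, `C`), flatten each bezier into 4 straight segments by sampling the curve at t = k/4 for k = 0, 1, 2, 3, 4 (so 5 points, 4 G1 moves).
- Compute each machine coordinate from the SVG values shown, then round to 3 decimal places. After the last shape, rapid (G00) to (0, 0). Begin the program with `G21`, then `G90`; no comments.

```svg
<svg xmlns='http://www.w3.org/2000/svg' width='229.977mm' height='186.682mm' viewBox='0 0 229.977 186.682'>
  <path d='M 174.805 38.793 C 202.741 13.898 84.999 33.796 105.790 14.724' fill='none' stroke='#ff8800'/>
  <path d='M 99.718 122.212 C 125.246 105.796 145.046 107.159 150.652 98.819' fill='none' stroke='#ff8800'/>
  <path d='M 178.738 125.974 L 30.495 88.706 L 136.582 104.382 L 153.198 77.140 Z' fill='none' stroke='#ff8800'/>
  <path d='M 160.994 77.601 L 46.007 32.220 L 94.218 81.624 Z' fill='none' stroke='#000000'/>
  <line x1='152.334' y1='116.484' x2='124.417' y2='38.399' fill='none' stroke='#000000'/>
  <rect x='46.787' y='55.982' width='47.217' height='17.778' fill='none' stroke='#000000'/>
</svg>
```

G21
G90
G00 X174.805 Y147.889
M4 S826
G1 X172.883 Y159.470 F1058
G1 X142.977 Y162.107
G1 X111.731 Y163.652
G1 X105.790 Y171.958
M5
G00 X99.718 Y64.470
M4 S826
G1 X117.658 Y73.878 F1058
G1 X132.656 Y79.195
G1 X143.918 Y82.998
G1 X150.652 Y87.863
M5
G00 X178.738 Y60.708
M4 S826
G1 X30.495 Y97.976 F1058
G1 X136.582 Y82.300
G1 X153.198 Y109.542
G1 X178.738 Y60.708
M5
G00 X160.994 Y109.081
M4 S250
G1 X46.007 Y154.462 F3572
G1 X94.218 Y105.058
G1 X160.994 Y109.081
M5
G00 X152.334 Y70.198
M4 S250
G1 X124.417 Y148.283 F3572
M5
G00 X46.787 Y130.700
M4 S250
G1 X94.004 Y130.700 F3572
G1 X94.004 Y112.922
G1 X46.787 Y112.922
G1 X46.787 Y130.700
M5
G00 X0.000 Y0.000

Since the viewBox matches the mm dimensions, user units are millimetres directly. The only transform is the Y-flip y_m = 186.682 − y_svg.

Shape 1 is a cubic bezier drawn with `<path>`. Its stroke #ff8800 means cut at S826, F1058. After flipping Y the toolpath is (174.805,147.889) → (172.883,159.470) → (142.977,162.107) → (111.731,163.652) → (105.790,171.958).

Shape 2 is a cubic bezier drawn with `<path>`. Its stroke #ff8800 means cut at S826, F1058. After flipping Y the toolpath is (99.718,64.470) → (117.658,73.878) → (132.656,79.195) → (143.918,82.998) → (150.652,87.863).

Shape 3 is a closed polygon drawn with `<path>`. Its stroke #ff8800 means cut at S826, F1058. After flipping Y the toolpath is (178.738,60.708) → (30.495,97.976) → (136.582,82.300) → (153.198,109.542) → (178.738,60.708), returning to the start.

Shape 4 is a closed polygon drawn with `<path>`. Its stroke #000000 means engrave at S250, F3572. After flipping Y the toolpath is (160.994,109.081) → (46.007,154.462) → (94.218,105.058) → (160.994,109.081), returning to the start.

Shape 5 is a line segment drawn with `<line>`. Its stroke #000000 means engrave at S250, F3572. After flipping Y the toolpath is (152.334,70.198) → (124.417,148.283).

Shape 6 is a rectangle drawn with `<rect>`. Its stroke #000000 means engrave at S250, F3572. After flipping Y the toolpath is (46.787,130.700) → (94.004,130.700) → (94.004,112.922) → (46.787,112.922) → (46.787,130.700), returning to the start.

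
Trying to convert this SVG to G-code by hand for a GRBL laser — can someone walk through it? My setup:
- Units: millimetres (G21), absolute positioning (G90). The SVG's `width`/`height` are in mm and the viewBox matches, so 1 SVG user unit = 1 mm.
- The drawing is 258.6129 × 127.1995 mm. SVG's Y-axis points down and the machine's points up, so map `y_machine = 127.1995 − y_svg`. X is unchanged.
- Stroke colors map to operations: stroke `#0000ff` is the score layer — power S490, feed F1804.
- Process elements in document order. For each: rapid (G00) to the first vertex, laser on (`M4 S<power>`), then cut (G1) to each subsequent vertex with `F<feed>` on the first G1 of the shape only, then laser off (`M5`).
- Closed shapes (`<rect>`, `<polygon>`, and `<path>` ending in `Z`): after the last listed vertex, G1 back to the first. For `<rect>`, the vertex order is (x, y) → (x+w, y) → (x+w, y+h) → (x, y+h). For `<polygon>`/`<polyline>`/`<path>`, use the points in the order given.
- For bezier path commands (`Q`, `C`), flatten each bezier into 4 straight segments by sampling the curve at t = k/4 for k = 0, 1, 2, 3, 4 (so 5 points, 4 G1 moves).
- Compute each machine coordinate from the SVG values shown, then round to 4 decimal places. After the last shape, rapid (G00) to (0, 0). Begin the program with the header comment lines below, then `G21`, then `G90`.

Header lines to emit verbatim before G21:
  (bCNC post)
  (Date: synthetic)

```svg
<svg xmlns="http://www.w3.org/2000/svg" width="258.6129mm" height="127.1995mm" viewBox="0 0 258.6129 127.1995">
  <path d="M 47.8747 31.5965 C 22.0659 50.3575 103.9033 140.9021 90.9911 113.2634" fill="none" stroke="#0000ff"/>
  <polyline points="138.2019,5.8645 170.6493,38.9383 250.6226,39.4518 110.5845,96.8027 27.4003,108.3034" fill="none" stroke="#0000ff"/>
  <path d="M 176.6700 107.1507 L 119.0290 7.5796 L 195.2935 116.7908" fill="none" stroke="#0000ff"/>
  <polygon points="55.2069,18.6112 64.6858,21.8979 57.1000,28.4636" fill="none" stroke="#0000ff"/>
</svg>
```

(bCNC post)
(Date: synthetic)
G21
G90
G00 X47.8747 Y95.6030
M4 S490
G1 X45.5393 Y71.0411 F1804
G1 X64.5967 Y37.3697
G1 X86.0721 Y12.3982
G1 X90.9911 Y13.9361
M5
G00 X138.2019 Y121.3350
M4 S490
G1 X170.6493 Y88.2612 F1804
G1 X250.6226 Y87.7477
G1 X110.5845 Y30.3968
G1 X27.4003 Y18.8961
M5
G00 X176.6700 Y20.0488
M4 S490
G1 X119.0290 Y119.6199 F1804
G1 X195.2935 Y10.4087
M5
G00 X55.2069 Y108.5883
M4 S490
G1 X64.6858 Y105.3016 F1804
G1 X57.1000 Y98.7359
G1 X55.2069 Y108.5883
M5
G00 X0.0000 Y0.0000

Since the viewBox matches the mm dimensions, user units are millimetres directly. The only transform is the Y-flip y_m = 127.1995 − y_svg.

Shape 1 is a cubic bezier drawn with `<path>`. Its stroke #0000ff means score at S490, F1804. After flipping Y the toolpath is (47.8747,95.6030) → (45.5393,71.0411) → (64.5967,37.3697) → (86.0721,12.3982) → (90.9911,13.9361).

Shape 2 is a open polyline drawn with `<polyline>`. Its stroke #0000ff means score at S490, F1804. After flipping Y the toolpath is (138.2019,121.3350) → (170.6493,88.2612) → (250.6226,87.7477) → (110.5845,30.3968) → (27.4003,18.8961).

Shape 3 is a open polyline drawn with `<path>`. Its stroke #0000ff means score at S490, F1804. After flipping Y the toolpath is (176.6700,20.0488) → (119.0290,119.6199) → (195.2935,10.4087).

Shape 4 is a regular polygon drawn with `<polygon>`. Its stroke #0000ff means score at S490, F1804. After flipping Y the toolpath is (55.2069,108.5883) → (64.6858,105.3016) → (57.1000,98.7359) → (55.2069,108.5883), returning to the start.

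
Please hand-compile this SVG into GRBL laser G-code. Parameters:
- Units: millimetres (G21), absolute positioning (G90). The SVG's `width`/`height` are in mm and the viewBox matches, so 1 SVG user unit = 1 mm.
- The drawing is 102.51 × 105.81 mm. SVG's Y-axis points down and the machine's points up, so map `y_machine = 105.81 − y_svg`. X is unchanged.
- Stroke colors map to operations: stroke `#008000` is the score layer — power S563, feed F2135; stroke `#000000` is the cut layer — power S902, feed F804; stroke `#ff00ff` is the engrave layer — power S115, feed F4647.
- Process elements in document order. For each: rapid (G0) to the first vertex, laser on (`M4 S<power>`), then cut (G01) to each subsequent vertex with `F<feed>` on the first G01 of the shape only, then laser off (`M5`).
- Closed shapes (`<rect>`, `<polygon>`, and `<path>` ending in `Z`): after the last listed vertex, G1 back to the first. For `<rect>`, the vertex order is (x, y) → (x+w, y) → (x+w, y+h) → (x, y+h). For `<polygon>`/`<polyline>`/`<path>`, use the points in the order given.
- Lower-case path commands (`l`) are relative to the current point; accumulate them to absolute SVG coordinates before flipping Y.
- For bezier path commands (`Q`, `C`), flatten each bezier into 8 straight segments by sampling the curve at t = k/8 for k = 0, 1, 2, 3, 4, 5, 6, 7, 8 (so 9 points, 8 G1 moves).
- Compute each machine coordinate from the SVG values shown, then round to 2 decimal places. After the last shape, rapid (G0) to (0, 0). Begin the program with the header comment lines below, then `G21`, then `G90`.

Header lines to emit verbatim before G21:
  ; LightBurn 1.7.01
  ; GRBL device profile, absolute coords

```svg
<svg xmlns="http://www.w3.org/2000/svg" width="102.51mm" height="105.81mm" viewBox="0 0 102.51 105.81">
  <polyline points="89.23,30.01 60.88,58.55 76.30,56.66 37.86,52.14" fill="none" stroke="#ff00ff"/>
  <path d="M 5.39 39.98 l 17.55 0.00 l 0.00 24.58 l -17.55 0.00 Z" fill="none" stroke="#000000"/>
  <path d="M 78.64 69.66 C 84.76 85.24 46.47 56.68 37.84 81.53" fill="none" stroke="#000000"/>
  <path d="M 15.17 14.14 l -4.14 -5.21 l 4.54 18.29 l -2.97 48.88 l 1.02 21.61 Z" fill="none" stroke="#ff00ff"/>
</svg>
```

; LightBurn 1.7.01
; GRBL device profile, absolute coords
G21
G90
G0 X89.23 Y75.80
M4 S115
G01 X60.88 Y47.26 F4647
G01 X76.30 Y49.15
G01 X37.86 Y53.67
M5
G0 X5.39 Y65.83
M4 S902
G01 X22.94 Y65.83 F804
G01 X22.94 Y41.25
G01 X5.39 Y41.25
G01 X5.39 Y65.83
M5
G0 X78.64 Y36.15
M4 S902
G01 X79.00 Y32.19 F804
G01 X76.06 Y31.22
G01 X70.70 Y32.10
G01 X63.77 Y33.69
G01 X56.16 Y34.85
G01 X48.72 Y34.43
G01 X42.32 Y31.29
G01 X37.84 Y24.28
M5
G0 X15.17 Y91.67
M4 S115
G01 X11.03 Y96.88 F4647
G01 X15.57 Y78.59
G01 X12.60 Y29.71
G01 X13.62 Y8.10
G01 X15.17 Y91.67
M5
G0 X0.00 Y0.00

Since the viewBox matches the mm dimensions, user units are millimetres directly. The only transform is the Y-flip y_m = 105.81 − y_svg.

Shape 1 is a open polyline drawn with `<polyline>`. Its stroke #ff00ff means engrave at S115, F4647. After flipping Y the toolpath is (89.23,75.80) → (60.88,47.26) → (76.30,49.15) → (37.86,53.67).

Shape 2 is a rectangle drawn with `<path>`. Its stroke #000000 means cut at S902, F804. After flipping Y the toolpath is (5.39,65.83) → (22.94,65.83) → (22.94,41.25) → (5.39,41.25) → (5.39,65.83), returning to the start.

Shape 3 is a cubic bezier drawn with `<path>`. Its stroke #000000 means cut at S902, F804. After flipping Y the toolpath is (78.64,36.15) → (79.00,32.19) → (76.06,31.22) → (70.70,32.10) → (63.77,33.69) → (56.16,34.85) → (48.72,34.43) → (42.32,31.29) → (37.84,24.28).

Shape 4 is a closed polygon drawn with `<path>`. Its stroke #ff00ff means engrave at S115, F4647. After flipping Y the toolpath is (15.17,91.67) → (11.03,96.88) → (15.57,78.59) → (12.60,29.71) → (13.62,8.10) → (15.17,91.67), returning to the start.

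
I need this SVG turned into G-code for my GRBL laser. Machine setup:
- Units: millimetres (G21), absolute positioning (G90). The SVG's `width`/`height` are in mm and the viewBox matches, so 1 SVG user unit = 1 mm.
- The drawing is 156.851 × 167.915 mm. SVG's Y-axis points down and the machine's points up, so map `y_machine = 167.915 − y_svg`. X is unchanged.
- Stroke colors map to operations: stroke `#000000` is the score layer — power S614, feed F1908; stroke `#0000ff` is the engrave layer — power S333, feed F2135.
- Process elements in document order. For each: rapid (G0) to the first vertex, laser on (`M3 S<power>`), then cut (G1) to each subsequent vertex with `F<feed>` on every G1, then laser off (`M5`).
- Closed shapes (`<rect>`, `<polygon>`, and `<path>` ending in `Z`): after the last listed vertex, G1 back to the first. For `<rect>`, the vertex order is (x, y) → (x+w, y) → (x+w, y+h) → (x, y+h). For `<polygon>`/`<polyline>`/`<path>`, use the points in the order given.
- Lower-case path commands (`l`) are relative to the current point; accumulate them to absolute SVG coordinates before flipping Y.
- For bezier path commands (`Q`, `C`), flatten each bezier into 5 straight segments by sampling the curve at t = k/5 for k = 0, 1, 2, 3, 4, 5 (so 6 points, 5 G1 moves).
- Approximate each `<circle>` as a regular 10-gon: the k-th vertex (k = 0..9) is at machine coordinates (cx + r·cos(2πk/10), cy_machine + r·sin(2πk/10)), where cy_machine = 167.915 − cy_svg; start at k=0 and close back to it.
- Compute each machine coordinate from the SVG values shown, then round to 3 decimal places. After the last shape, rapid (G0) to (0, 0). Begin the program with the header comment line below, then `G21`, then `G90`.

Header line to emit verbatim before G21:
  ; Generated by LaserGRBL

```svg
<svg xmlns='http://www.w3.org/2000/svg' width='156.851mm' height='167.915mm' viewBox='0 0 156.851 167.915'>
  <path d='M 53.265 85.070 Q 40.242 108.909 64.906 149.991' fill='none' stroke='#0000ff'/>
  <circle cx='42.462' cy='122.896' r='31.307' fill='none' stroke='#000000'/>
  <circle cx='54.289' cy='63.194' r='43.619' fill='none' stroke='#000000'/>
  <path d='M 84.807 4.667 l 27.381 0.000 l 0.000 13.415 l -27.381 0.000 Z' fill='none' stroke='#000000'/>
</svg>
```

1 u = 1 mm; y_m = 167.915 − y.

[1] `<path>` quadratic bezier, #0000ff→engrave S333 F2135: (53.265,82.845) → (49.563,72.620) → (48.877,61.015) → (51.205,48.031) → (56.548,33.667) → (64.906,17.924)

[2] `<circle>` circle, #000000→score S614 F1908: (73.769,45.019) → (67.790,63.421) → (52.136,74.794) → (32.788,74.794) → (17.134,63.421) → (11.155,45.019) → (17.134,26.617) → (32.788,15.244) → (52.136,15.244) → (67.790,26.617) → (73.769,45.019) (closed)

[3] `<circle>` circle, #000000→score S614 F1908: (97.908,104.721) → (89.578,130.360) → (67.768,146.205) → (40.810,146.205) → (19.000,130.360) → (10.670,104.721) → (19.000,79.082) → (40.810,63.237) → (67.768,63.237) → (89.578,79.082) → (97.908,104.721) (closed)

[4] `<path>` rectangle, #000000→score S614 F1908: (84.807,163.248) → (112.188,163.248) → (112.188,149.833) → (84.807,149.833) → (84.807,163.248) (closed)

; Generated by LaserGRBL
G21
G90
G0 X53.265 Y82.845
M3 S333
G1 X49.563 Y72.620 F2135
G1 X48.877 Y61.015 F2135
G1 X51.205 Y48.031 F2135
G1 X56.548 Y33.667 F2135
G1 X64.906 Y17.924 F2135
M5
G0 X73.769 Y45.019
M3 S614
G1 X67.790 Y63.421 F1908
G1 X52.136 Y74.794 F1908
G1 X32.788 Y74.794 F1908
G1 X17.134 Y63.421 F1908
G1 X11.155 Y45.019 F1908
G1 X17.134 Y26.617 F1908
G1 X32.788 Y15.244 F1908
G1 X52.136 Y15.244 F1908
G1 X67.790 Y26.617 F1908
G1 X73.769 Y45.019 F1908
M5
G0 X97.908 Y104.721
M3 S614
G1 X89.578 Y130.360 F1908
G1 X67.768 Y146.205 F1908
G1 X40.810 Y146.205 F1908
G1 X19.000 Y130.360 F1908
G1 X10.670 Y104.721 F1908
G1 X19.000 Y79.082 F1908
G1 X40.810 Y63.237 F1908
G1 X67.768 Y63.237 F1908
G1 X89.578 Y79.082 F1908
G1 X97.908 Y104.721 F1908
M5
G0 X84.807 Y163.248
M3 S614
G1 X112.188 Y163.248 F1908
G1 X112.188 Y149.833 F1908
G1 X84.807 Y149.833 F1908
G1 X84.807 Y163.248 F1908
M5
G0 X0.000 Y0.000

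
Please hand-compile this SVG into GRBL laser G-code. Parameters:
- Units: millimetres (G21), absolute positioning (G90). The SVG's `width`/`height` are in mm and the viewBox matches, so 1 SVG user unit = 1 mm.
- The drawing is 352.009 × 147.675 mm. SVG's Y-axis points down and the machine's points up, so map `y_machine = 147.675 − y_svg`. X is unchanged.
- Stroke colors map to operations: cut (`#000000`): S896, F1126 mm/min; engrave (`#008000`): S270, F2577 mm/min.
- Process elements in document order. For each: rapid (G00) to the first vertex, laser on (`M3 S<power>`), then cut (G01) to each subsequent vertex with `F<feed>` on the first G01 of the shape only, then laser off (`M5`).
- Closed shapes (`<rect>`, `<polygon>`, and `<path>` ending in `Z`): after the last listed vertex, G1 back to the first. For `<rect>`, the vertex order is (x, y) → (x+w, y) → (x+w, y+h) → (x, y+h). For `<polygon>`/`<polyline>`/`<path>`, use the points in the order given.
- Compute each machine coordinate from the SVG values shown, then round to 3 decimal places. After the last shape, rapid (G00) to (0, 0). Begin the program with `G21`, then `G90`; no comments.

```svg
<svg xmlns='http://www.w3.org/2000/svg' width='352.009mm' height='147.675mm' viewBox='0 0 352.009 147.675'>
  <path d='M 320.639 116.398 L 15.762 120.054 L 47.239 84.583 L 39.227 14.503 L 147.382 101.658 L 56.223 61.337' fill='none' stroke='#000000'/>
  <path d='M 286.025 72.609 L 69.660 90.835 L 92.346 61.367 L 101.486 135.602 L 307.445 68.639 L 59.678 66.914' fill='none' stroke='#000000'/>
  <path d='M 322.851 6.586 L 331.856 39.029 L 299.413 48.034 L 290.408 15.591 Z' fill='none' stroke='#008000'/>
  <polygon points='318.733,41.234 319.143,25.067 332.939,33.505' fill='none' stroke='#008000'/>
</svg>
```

viewBox `0 0 352.009 147.675` with mm width/height → 1 unit = 1 mm. Flip: y_m = 147.675 − y_svg.

**Shape 1** — `<path>` open polyline, stroke `#000000` → cut (S896, F1126). Machine vertices: (320.639,31.277) → (15.762,27.621) → (47.239,63.092) → (39.227,133.172) → (147.382,46.017) → (56.223,86.338). Open path.

**Shape 2** — `<path>` open polyline, stroke `#000000` → cut (S896, F1126). Machine vertices: (286.025,75.066) → (69.660,56.840) → (92.346,86.308) → (101.486,12.073) → (307.445,79.036) → (59.678,80.761). Open path.

**Shape 3** — `<path>` regular polygon, stroke `#008000` → engrave (S270, F2577). Machine vertices: (322.851,141.089) → (331.856,108.646) → (299.413,99.641) → (290.408,132.084) → (322.851,141.089). Closed: final G1 returns to the first vertex.

**Shape 4** — `<polygon>` regular polygon, stroke `#008000` → engrave (S270, F2577). Machine vertices: (318.733,106.441) → (319.143,122.608) → (332.939,114.170) → (318.733,106.441). Closed: final G1 returns to the first vertex.

G21
G90
G00 X320.639 Y31.277
M3 S896
G01 X15.762 Y27.621 F1126
G01 X47.239 Y63.092
G01 X39.227 Y133.172
G01 X147.382 Y46.017
G01 X56.223 Y86.338
M5
G00 X286.025 Y75.066
M3 S896
G01 X69.660 Y56.840 F1126
G01 X92.346 Y86.308
G01 X101.486 Y12.073
G01 X307.445 Y79.036
G01 X59.678 Y80.761
M5
G00 X322.851 Y141.089
M3 S270
G01 X331.856 Y108.646 F2577
G01 X299.413 Y99.641
G01 X290.408 Y132.084
G01 X322.851 Y141.089
M5
G00 X318.733 Y106.441
M3 S270
G01 X319.143 Y122.608 F2577
G01 X332.939 Y114.170
G01 X318.733 Y106.441
M5
G00 X0.000 Y0.000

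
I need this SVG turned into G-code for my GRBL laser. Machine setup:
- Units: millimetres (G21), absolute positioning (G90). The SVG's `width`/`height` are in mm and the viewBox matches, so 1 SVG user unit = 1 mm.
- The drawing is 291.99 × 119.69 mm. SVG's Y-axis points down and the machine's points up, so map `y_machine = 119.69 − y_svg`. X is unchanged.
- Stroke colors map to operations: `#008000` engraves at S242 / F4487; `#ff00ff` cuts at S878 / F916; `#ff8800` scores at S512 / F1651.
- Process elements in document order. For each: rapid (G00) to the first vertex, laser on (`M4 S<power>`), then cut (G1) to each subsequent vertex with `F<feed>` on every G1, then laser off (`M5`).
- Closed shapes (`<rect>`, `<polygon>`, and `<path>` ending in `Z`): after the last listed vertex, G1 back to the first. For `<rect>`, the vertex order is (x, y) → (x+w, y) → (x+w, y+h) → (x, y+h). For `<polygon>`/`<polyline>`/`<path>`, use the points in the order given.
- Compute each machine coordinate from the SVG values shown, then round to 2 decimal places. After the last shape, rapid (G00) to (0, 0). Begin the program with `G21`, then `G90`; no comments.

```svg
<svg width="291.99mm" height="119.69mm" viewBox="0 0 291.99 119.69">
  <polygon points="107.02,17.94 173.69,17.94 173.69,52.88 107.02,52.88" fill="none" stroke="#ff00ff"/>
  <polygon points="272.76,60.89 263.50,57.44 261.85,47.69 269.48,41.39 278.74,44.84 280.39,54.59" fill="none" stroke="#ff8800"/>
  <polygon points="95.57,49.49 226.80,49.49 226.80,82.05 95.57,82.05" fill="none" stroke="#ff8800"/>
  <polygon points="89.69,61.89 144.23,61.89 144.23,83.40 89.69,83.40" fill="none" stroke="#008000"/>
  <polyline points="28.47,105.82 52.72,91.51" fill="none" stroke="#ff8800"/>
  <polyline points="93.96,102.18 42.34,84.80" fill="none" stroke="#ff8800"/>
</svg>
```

G21
G90
G00 X107.02 Y101.75
M4 S878
G1 X173.69 Y101.75 F916
G1 X173.69 Y66.81 F916
G1 X107.02 Y66.81 F916
G1 X107.02 Y101.75 F916
M5
G00 X272.76 Y58.80
M4 S512
G1 X263.50 Y62.25 F1651
G1 X261.85 Y72.00 F1651
G1 X269.48 Y78.30 F1651
G1 X278.74 Y74.85 F1651
G1 X280.39 Y65.10 F1651
G1 X272.76 Y58.80 F1651
M5
G00 X95.57 Y70.20
M4 S512
G1 X226.80 Y70.20 F1651
G1 X226.80 Y37.64 F1651
G1 X95.57 Y37.64 F1651
G1 X95.57 Y70.20 F1651
M5
G00 X89.69 Y57.80
M4 S242
G1 X144.23 Y57.80 F4487
G1 X144.23 Y36.29 F4487
G1 X89.69 Y36.29 F4487
G1 X89.69 Y57.80 F4487
M5
G00 X28.47 Y13.87
M4 S512
G1 X52.72 Y28.18 F1651
M5
G00 X93.96 Y17.51
M4 S512
G1 X42.34 Y34.89 F1651
M5
G00 X0.00 Y0.00

Since the viewBox matches the mm dimensions, user units are millimetres directly. The only transform is the Y-flip y_m = 119.69 − y_svg.

Shape 1 is a rectangle drawn with `<polygon>`. Its stroke #ff00ff means cut at S878, F916. After flipping Y the toolpath is (107.02,101.75) → (173.69,101.75) → (173.69,66.81) → (107.02,66.81) → (107.02,101.75), returning to the start.

Shape 2 is a regular polygon drawn with `<polygon>`. Its stroke #ff8800 means score at S512, F1651. After flipping Y the toolpath is (272.76,58.80) → (263.50,62.25) → (261.85,72.00) → (269.48,78.30) → (278.74,74.85) → (280.39,65.10) → (272.76,58.80), returning to the start.

Shape 3 is a rectangle drawn with `<polygon>`. Its stroke #ff8800 means score at S512, F1651. After flipping Y the toolpath is (95.57,70.20) → (226.80,70.20) → (226.80,37.64) → (95.57,37.64) → (95.57,70.20), returning to the start.

Shape 4 is a rectangle drawn with `<polygon>`. Its stroke #008000 means engrave at S242, F4487. After flipping Y the toolpath is (89.69,57.80) → (144.23,57.80) → (144.23,36.29) → (89.69,36.29) → (89.69,57.80), returning to the start.

Shape 5 is a line segment drawn with `<polyline>`. Its stroke #ff8800 means score at S512, F1651. After flipping Y the toolpath is (28.47,13.87) → (52.72,28.18).

Shape 6 is a line segment drawn with `<polyline>`. Its stroke #ff8800 means score at S512, F1651. After flipping Y the toolpath is (93.96,17.51) → (42.34,34.89).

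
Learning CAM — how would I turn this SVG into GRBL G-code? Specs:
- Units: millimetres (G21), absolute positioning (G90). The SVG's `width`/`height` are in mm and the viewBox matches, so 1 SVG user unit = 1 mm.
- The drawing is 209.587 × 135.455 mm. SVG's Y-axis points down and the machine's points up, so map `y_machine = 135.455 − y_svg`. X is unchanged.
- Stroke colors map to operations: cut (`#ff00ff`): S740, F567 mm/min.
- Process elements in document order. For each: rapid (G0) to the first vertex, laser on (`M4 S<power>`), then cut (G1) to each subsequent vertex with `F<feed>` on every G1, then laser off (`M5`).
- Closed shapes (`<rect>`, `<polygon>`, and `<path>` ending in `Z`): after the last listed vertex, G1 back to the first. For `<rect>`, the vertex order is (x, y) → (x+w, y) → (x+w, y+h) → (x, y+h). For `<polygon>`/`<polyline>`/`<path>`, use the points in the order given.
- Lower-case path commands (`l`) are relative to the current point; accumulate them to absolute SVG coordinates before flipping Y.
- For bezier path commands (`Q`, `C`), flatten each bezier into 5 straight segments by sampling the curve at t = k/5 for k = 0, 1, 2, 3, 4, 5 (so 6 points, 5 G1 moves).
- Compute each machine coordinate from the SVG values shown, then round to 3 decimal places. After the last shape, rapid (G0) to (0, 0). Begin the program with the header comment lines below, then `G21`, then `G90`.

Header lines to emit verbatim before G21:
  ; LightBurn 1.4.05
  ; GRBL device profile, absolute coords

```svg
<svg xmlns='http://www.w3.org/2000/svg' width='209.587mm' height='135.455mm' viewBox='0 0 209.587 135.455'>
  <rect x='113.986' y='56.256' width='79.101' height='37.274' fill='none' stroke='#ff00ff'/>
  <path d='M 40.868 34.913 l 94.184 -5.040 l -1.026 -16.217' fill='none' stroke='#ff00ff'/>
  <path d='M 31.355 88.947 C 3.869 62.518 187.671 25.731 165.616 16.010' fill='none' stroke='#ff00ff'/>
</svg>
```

Since the viewBox matches the mm dimensions, user units are millimetres directly. The only transform is the Y-flip y_m = 135.455 − y_svg.

Shape 1 is a rectangle drawn with `<rect>`. Its stroke #ff00ff means cut at S740, F567. After flipping Y the toolpath is (113.986,79.199) → (193.087,79.199) → (193.087,41.925) → (113.986,41.925) → (113.986,79.199), returning to the start.

Shape 2 is a open polyline drawn with `<path>`. Its stroke #ff00ff means cut at S740, F567. After flipping Y the toolpath is (40.868,100.542) → (135.052,105.582) → (134.026,121.799).

Shape 3 is a cubic bezier drawn with `<path>`. Its stroke #ff00ff means cut at S740, F567. After flipping Y the toolpath is (31.355,46.508) → (36.881,63.309) → (73.093,80.800) → (119.968,97.183) → (157.483,110.664) → (165.616,119.445).

; LightBurn 1.4.05
; GRBL device profile, absolute coords
G21
G90
G0 X113.986 Y79.199
M4 S740
G1 X193.087 Y79.199 F567
G1 X193.087 Y41.925 F567
G1 X113.986 Y41.925 F567
G1 X113.986 Y79.199 F567
M5
G0 X40.868 Y100.542
M4 S740
G1 X135.052 Y105.582 F567
G1 X134.026 Y121.799 F567
M5
G0 X31.355 Y46.508
M4 S740
G1 X36.881 Y63.309 F567
G1 X73.093 Y80.800 F567
G1 X119.968 Y97.183 F567
G1 X157.483 Y110.664 F567
G1 X165.616 Y119.445 F567
M5
G0 X0.000 Y0.000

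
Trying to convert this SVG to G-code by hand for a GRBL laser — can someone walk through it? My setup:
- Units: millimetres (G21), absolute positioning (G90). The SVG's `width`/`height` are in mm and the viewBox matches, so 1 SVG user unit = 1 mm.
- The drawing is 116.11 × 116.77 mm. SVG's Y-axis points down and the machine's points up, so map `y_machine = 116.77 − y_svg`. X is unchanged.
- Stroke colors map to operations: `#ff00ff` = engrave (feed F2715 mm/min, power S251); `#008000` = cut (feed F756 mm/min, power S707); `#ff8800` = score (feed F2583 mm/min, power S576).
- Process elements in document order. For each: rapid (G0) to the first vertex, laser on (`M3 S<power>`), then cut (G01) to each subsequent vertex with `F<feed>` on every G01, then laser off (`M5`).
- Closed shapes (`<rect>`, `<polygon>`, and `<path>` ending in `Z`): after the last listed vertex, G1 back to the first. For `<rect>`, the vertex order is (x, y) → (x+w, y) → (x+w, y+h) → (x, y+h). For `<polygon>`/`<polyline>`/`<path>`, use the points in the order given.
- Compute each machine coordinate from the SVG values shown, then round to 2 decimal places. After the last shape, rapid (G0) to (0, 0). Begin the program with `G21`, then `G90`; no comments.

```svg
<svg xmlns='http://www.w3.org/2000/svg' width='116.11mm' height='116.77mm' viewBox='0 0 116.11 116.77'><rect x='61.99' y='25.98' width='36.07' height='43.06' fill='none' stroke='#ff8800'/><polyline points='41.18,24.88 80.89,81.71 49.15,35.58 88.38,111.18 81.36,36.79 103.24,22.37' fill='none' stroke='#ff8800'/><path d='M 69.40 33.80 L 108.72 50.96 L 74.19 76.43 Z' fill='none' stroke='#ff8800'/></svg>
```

viewBox `0 0 116.11 116.77` with mm width/height → 1 unit = 1 mm. Flip: y_m = 116.77 − y_svg.

**Shape 1** — `<rect>` rectangle, stroke `#ff8800` → score (S576, F2583). Machine vertices: (61.99,90.79) → (98.06,90.79) → (98.06,47.73) → (61.99,47.73) → (61.99,90.79). Closed: final G1 returns to the first vertex.

**Shape 2** — `<polyline>` open polyline, stroke `#ff8800` → score (S576, F2583). Machine vertices: (41.18,91.89) → (80.89,35.06) → (49.15,81.19) → (88.38,5.59) → (81.36,79.98) → (103.24,94.40). Open path.

**Shape 3** — `<path>` regular polygon, stroke `#ff8800` → score (S576, F2583). Machine vertices: (69.40,82.97) → (108.72,65.81) → (74.19,40.34) → (69.40,82.97). Closed: final G1 returns to the first vertex.

G21
G90
G0 X61.99 Y90.79
M3 S576
G01 X98.06 Y90.79 F2583
G01 X98.06 Y47.73 F2583
G01 X61.99 Y47.73 F2583
G01 X61.99 Y90.79 F2583
M5
G0 X41.18 Y91.89
M3 S576
G01 X80.89 Y35.06 F2583
G01 X49.15 Y81.19 F2583
G01 X88.38 Y5.59 F2583
G01 X81.36 Y79.98 F2583
G01 X103.24 Y94.40 F2583
M5
G0 X69.40 Y82.97
M3 S576
G01 X108.72 Y65.81 F2583
G01 X74.19 Y40.34 F2583
G01 X69.40 Y82.97 F2583
M5
G0 X0.00 Y0.00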